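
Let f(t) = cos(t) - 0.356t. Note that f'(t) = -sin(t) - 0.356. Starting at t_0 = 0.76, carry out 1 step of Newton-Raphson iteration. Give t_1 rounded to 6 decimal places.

Newton update: t ← t − f(t)/f'(t).
t_0 = 0.760000: f = 0.454276, f' = -1.044921 → t_1 = 0.760000 - (0.454276)/(-1.044921) = 1.194747

1.194747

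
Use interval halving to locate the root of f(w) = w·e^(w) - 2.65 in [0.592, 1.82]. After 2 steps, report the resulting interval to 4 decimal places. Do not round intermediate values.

f(0.592000) = -1.579901, f(1.820000) = 8.582782 (opposite signs)
step 1: m = 1.206000, f(m) = 1.378158 > 0 → root in [0.592000, 1.206000]
step 2: m = 0.899000, f(m) = -0.441027 < 0 → root in [0.899000, 1.206000]

[0.8990, 1.2060]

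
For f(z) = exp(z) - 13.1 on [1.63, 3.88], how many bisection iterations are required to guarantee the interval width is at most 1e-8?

Initial width b − a = 3.88 − 1.63 = 2.250000.
After n steps the width is (b−a)/2^n; need (b−a)/2^n ≤ 1e-8.
So n ≥ log₂(2.250000/1e-8) = log₂(225000000.0000) ≈ 27.7453.
Hence n = 28.

28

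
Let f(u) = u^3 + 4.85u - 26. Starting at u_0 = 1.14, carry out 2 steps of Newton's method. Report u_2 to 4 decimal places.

2.6124

Newton update: u ← u − f(u)/f'(u).
f'(u) = 3u^2 + 4.85
u_0 = 1.140000: f = -18.989456, f' = 8.748800 → u_1 = 1.140000 - (-18.989456)/(8.748800) = 3.310521
u_1 = 3.310521: f = 26.337853, f' = 37.728652 → u_2 = 3.310521 - (26.337853)/(37.728652) = 2.612435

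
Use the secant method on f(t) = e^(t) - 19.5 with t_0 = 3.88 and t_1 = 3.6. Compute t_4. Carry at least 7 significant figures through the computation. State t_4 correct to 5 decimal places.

f(t_0) = 28.924215, f(t_1) = 17.098234
t_2 = 3.600000 - (17.098234)·(3.600000 - 3.880000)/(17.098234 - (28.924215)) = 3.195171; f(t_2) = 4.914336
t_3 = 3.195171 - (4.914336)·(3.195171 - 3.600000)/(4.914336 - (17.098234)) = 3.031884; f(t_3) = 1.236260
t_4 = 3.031884 - (1.236260)·(3.031884 - 3.195171)/(1.236260 - (4.914336)) = 2.977001; f(t_4) = 0.128854

2.97700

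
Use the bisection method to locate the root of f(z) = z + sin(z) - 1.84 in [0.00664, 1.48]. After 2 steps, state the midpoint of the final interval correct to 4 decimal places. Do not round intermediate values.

0.9275

f(0.006640) = -1.826720, f(1.480000) = 0.635881 (opposite signs)
step 1: m = 0.743320, f(m) = -0.419944 < 0 → root in [0.743320, 1.480000]
step 2: m = 1.111660, f(m) = 0.168096 > 0 → root in [0.743320, 1.111660]
Midpoint of [0.743320, 1.111660] = 0.927490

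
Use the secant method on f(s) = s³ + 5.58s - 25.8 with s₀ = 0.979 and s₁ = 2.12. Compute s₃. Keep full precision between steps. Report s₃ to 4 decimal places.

2.3282

f(s_0) = -19.398866, f(s_1) = -4.442272
s_2 = 2.120000 - (-4.442272)·(2.120000 - 0.979000)/(-4.442272 - (-19.398866)) = 2.458889; f(s_2) = 2.787387
s_3 = 2.458889 - (2.787387)·(2.458889 - 2.120000)/(2.787387 - (-4.442272)) = 2.328231; f(s_3) = -0.187923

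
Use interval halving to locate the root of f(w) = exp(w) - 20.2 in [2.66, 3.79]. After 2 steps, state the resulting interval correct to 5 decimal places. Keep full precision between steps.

[2.94250, 3.22500]

f(2.660000) = -5.903711, f(3.790000) = 24.056400 (opposite signs)
step 1: m = 3.225000, f(m) = 4.953574 > 0 → root in [2.660000, 3.225000]
step 2: m = 2.942500, f(m) = -1.236805 < 0 → root in [2.942500, 3.225000]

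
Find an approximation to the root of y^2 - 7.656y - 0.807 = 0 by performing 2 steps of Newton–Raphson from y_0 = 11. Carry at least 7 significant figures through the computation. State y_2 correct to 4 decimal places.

f'(y) = 2y - 7.656
y_0 = 11.000000: f = 35.977000, f' = 14.344000 → y_1 = 11.000000 - (35.977000)/(14.344000) = 8.491843
y_1 = 8.491843: f = 6.290850, f' = 9.327687 → y_2 = 8.491843 - (6.290850)/(9.327687) = 7.817416

7.8174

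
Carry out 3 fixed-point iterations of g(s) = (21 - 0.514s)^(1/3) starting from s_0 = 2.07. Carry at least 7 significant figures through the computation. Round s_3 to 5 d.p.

s_1 = g(2.070000) = 2.711520
s_2 = g(2.711520) = 2.696487
s_3 = g(2.696487) = 2.696842

2.69684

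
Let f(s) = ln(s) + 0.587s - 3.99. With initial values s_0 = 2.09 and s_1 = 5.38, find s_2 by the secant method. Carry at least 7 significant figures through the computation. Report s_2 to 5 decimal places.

4.40704

Secant update: s_(k+1) = s_k − f(s_k)·(s_k − s_(k-1))/(f(s_k) − f(s_(k-1))).
f(s_0) = -2.026006, f(s_1) = 0.850748
s_2 = 5.380000 - (0.850748)·(5.380000 - 2.090000)/(0.850748 - (-2.026006)) = 4.407042; f(s_2) = 0.080137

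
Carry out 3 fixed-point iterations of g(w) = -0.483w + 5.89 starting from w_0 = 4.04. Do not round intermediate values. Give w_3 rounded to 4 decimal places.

3.9640

w_1 = g(4.040000) = 3.938680
w_2 = g(3.938680) = 3.987618
w_3 = g(3.987618) = 3.963981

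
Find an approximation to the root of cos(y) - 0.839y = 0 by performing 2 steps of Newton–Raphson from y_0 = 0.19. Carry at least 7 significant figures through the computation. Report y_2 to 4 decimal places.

f'(y) = -sin(y) - 0.839
y_0 = 0.190000: f = 0.822594, f' = -1.027859 → y_1 = 0.190000 - (0.822594)/(-1.027859) = 0.990299
y_1 = 0.990299: f = -0.282421, f' = -1.675190 → y_2 = 0.990299 - (-0.282421)/(-1.675190) = 0.821709

0.8217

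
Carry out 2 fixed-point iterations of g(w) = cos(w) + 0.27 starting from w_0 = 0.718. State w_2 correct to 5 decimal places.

w_1 = g(0.718000) = 1.023123
w_2 = g(1.023123) = 0.790702

0.79070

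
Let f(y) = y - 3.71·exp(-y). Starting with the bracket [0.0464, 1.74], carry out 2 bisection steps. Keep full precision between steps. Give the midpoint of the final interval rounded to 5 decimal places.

f(0.046400) = -3.495389, f(1.740000) = 1.088819 (opposite signs)
step 1: m = 0.893200, f(m) = -0.625465 < 0 → root in [0.893200, 1.740000]
step 2: m = 1.316600, f(m) = 0.322153 > 0 → root in [0.893200, 1.316600]
Midpoint of [0.893200, 1.316600] = 1.104900

1.10490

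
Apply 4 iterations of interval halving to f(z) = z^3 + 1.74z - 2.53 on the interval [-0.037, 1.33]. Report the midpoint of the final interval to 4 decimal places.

0.9455

f(-0.037000) = -2.594431, f(1.330000) = 2.136837 (opposite signs)
step 1: m = 0.646500, f(m) = -1.134877 < 0 → root in [0.646500, 1.330000]
step 2: m = 0.988250, f(m) = 0.154718 > 0 → root in [0.646500, 0.988250]
step 3: m = 0.817375, f(m) = -0.561678 < 0 → root in [0.817375, 0.988250]
step 4: m = 0.902813, f(m) = -0.223250 < 0 → root in [0.902813, 0.988250]
Midpoint of [0.902813, 0.988250] = 0.945531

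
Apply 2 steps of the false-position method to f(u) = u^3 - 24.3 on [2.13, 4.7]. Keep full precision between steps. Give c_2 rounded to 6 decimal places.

False-position update: c = (a·f(b) − b·f(a))/(f(b) − f(a)); replace the endpoint whose sign matches f(c).
f(2.130000) = -14.636403, f(4.700000) = 79.523000
step 1: c = 2.529488, f(c) = -8.115552 < 0 → new bracket [2.529488, 4.700000]
step 2: c = 2.730483, f(c) = -3.942783 < 0 → new bracket [2.730483, 4.700000]

2.730483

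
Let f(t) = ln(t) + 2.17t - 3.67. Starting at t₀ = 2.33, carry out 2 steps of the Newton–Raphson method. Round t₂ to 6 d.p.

1.503280

f'(t) = 1/t + 2.17
t_0 = 2.330000: f = 2.231968, f' = 2.599185 → t_1 = 2.330000 - (2.231968)/(2.599185) = 1.471281
t_1 = 1.471281: f = -0.091186, f' = 2.849680 → t_2 = 1.471281 - (-0.091186)/(2.849680) = 1.503280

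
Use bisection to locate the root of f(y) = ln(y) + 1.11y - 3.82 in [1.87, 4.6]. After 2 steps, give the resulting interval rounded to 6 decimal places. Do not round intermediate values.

[2.552500, 3.235000]

f(1.870000) = -1.118362, f(4.600000) = 2.812056 (opposite signs)
step 1: m = 3.235000, f(m) = 0.944879 > 0 → root in [1.870000, 3.235000]
step 2: m = 2.552500, f(m) = -0.049652 < 0 → root in [2.552500, 3.235000]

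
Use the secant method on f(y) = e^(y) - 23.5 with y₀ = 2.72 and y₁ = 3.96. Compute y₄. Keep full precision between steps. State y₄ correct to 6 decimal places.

Secant update: y_(k+1) = y_k − f(y_k)·(y_k − y_(k-1))/(f(y_k) − f(y_(k-1))).
f(y_0) = -8.319678, f(y_1) = 28.957326
y_2 = 3.960000 - (28.957326)·(3.960000 - 2.720000)/(28.957326 - (-8.319678)) = 2.996750; f(y_2) = -3.479641
y_3 = 2.996750 - (-3.479641)·(2.996750 - 3.960000)/(-3.479641 - (28.957326)) = 3.100081; f(y_3) = -1.300243
y_4 = 3.100081 - (-1.300243)·(3.100081 - 2.996750)/(-1.300243 - (-3.479641)) = 3.161730; f(y_4) = 0.111400

3.161730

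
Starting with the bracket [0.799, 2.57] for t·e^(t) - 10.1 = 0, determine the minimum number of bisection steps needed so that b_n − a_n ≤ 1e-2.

8

Initial width b − a = 2.57 − 0.799 = 1.771000.
After n steps the width is (b−a)/2^n; need (b−a)/2^n ≤ 1e-2.
So n ≥ log₂(1.771000/1e-2) = log₂(177.1000) ≈ 7.4684.
Hence n = 8.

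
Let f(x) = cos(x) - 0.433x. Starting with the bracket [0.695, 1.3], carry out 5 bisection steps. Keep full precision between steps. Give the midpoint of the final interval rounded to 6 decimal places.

f(0.695000) = 0.467119, f(1.300000) = -0.295401 (opposite signs)
step 1: m = 0.997500, f(m) = 0.110487 > 0 → root in [0.997500, 1.300000]
step 2: m = 1.148750, f(m) = -0.087781 < 0 → root in [0.997500, 1.148750]
step 3: m = 1.073125, f(m) = 0.012718 > 0 → root in [1.073125, 1.148750]
step 4: m = 1.110938, f(m) = -0.037214 < 0 → root in [1.073125, 1.110938]
step 5: m = 1.092031, f(m) = -0.012166 < 0 → root in [1.073125, 1.092031]
Midpoint of [1.073125, 1.092031] = 1.082578

1.082578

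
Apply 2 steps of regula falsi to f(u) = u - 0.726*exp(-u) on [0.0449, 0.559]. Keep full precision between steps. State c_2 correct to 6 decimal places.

0.459323

f(0.044900) = -0.649224, f(0.559000) = 0.143887
step 1: c = 0.465731, f(c) = 0.010038 > 0 → new bracket [0.044900, 0.465731]
step 2: c = 0.459323, f(c) = 0.000701 > 0 → new bracket [0.044900, 0.459323]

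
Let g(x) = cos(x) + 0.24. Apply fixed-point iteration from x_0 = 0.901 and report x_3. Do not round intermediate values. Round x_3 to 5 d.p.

x_1 = g(0.901000) = 0.860826
x_2 = g(0.860826) = 0.891811
x_3 = g(0.891811) = 0.868004

0.86800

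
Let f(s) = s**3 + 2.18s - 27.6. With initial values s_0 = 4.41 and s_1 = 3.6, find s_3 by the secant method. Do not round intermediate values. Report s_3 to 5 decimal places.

2.84398

f(s_0) = 67.779921, f(s_1) = 26.904000
s_2 = 3.600000 - (26.904000)·(3.600000 - 4.410000)/(26.904000 - (67.779921)) = 3.066869; f(s_2) = 7.931765
s_3 = 3.066869 - (7.931765)·(3.066869 - 3.600000)/(7.931765 - (26.904000)) = 2.843981; f(s_3) = 1.602646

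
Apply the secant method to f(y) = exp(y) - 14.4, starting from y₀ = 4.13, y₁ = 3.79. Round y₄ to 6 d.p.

f(y_0) = 47.777923, f(y_1) = 29.856400
y_2 = 3.790000 - (29.856400)·(3.790000 - 4.130000)/(29.856400 - (47.777923)) = 3.223576; f(y_2) = 10.717787
y_3 = 3.223576 - (10.717787)·(3.223576 - 3.790000)/(10.717787 - (29.856400)) = 2.906374; f(y_3) = 3.890359
y_4 = 2.906374 - (3.890359)·(2.906374 - 3.223576)/(3.890359 - (10.717787)) = 2.725628; f(y_4) = 0.866000

2.725628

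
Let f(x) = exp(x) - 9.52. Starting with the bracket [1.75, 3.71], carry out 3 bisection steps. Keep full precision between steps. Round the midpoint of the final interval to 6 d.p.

2.362500

f(1.750000) = -3.765397, f(3.710000) = 31.333807 (opposite signs)
step 1: m = 2.730000, f(m) = 5.812887 > 0 → root in [1.750000, 2.730000]
step 2: m = 2.240000, f(m) = -0.126669 < 0 → root in [2.240000, 2.730000]
step 3: m = 2.485000, f(m) = 2.481120 > 0 → root in [2.240000, 2.485000]
Midpoint of [2.240000, 2.485000] = 2.362500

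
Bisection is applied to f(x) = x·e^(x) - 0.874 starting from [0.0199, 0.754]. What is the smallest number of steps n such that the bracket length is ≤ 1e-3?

10

Initial width b − a = 0.754 − 0.0199 = 0.734100.
After n steps the width is (b−a)/2^n; need (b−a)/2^n ≤ 1e-3.
So n ≥ log₂(0.734100/1e-3) = log₂(734.1000) ≈ 9.5198.
Hence n = 10.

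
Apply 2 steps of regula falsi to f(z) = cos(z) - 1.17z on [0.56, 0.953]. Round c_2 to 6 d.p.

0.669618

f(0.560000) = 0.192055, f(0.953000) = -0.535770
step 1: c = 0.663703, f(c) = 0.011184 > 0 → new bracket [0.663703, 0.953000]
step 2: c = 0.669618, f(c) = 0.000605 > 0 → new bracket [0.669618, 0.953000]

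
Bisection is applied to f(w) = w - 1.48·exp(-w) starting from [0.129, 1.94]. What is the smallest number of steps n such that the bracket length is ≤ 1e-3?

11

Initial width b − a = 1.94 − 0.129 = 1.811000.
After n steps the width is (b−a)/2^n; need (b−a)/2^n ≤ 1e-3.
So n ≥ log₂(1.811000/1e-3) = log₂(1811.0000) ≈ 10.8226.
Hence n = 11.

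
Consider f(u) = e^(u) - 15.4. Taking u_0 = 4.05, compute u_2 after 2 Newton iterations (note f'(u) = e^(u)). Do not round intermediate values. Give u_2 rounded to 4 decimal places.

2.8760

u_0 = 4.050000: f = 41.997457, f' = 57.397457 → u_1 = 4.050000 - (41.997457)/(57.397457) = 3.318305
u_1 = 3.318305: f = 12.213494, f' = 27.613494 → u_2 = 3.318305 - (12.213494)/(27.613494) = 2.876003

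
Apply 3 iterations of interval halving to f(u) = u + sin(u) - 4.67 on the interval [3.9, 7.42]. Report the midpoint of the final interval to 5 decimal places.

5.44000

f(3.900000) = -1.457766, f(7.420000) = 3.657299 (opposite signs)
step 1: m = 5.660000, f(m) = 0.406375 > 0 → root in [3.900000, 5.660000]
step 2: m = 4.780000, f(m) = -0.887715 < 0 → root in [4.780000, 5.660000]
step 3: m = 5.220000, f(m) = -0.323908 < 0 → root in [5.220000, 5.660000]
Midpoint of [5.220000, 5.660000] = 5.440000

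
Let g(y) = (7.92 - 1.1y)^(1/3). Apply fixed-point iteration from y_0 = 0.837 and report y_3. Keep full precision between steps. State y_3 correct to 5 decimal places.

1.81123

y_1 = g(0.837000) = 1.912867
y_2 = g(1.912867) = 1.798337
y_3 = g(1.798337) = 1.811229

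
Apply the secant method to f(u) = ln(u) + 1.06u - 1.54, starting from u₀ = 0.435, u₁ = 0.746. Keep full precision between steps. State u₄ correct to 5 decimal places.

1.24530

f(u_0) = -1.911309, f(u_1) = -1.042270
u_2 = 0.746000 - (-1.042270)·(0.746000 - 0.435000)/(-1.042270 - (-1.911309)) = 1.118993; f(u_2) = -0.241438
u_3 = 1.118993 - (-0.241438)·(1.118993 - 0.746000)/(-0.241438 - (-1.042270)) = 1.231445; f(u_3) = -0.026481
u_4 = 1.231445 - (-0.026481)·(1.231445 - 1.118993)/(-0.026481 - (-0.241438)) = 1.245298; f(u_4) = -0.000610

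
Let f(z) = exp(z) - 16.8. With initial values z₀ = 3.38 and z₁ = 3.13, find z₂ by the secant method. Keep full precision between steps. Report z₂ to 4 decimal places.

2.8963

f(z_0) = 12.570771, f(z_1) = 6.073980
z_2 = 3.130000 - (6.073980)·(3.130000 - 3.380000)/(6.073980 - (12.570771)) = 2.896270; f(z_2) = 1.306483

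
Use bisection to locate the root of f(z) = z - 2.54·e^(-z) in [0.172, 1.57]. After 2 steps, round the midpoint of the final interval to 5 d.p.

1.04575

f(0.172000) = -1.966627, f(1.570000) = 1.041565 (opposite signs)
step 1: m = 0.871000, f(m) = -0.192073 < 0 → root in [0.871000, 1.570000]
step 2: m = 1.220500, f(m) = 0.470990 > 0 → root in [0.871000, 1.220500]
Midpoint of [0.871000, 1.220500] = 1.045750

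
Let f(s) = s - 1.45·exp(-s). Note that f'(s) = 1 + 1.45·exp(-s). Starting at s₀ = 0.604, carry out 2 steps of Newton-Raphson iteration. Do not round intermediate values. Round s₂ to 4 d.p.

0.7117

Newton update: s ← s − f(s)/f'(s).
s_0 = 0.604000: f = -0.188600, f' = 1.792600 → s_1 = 0.604000 - (-0.188600)/(1.792600) = 0.709210
s_1 = 0.709210: f = -0.004237, f' = 1.713447 → s_2 = 0.709210 - (-0.004237)/(1.713447) = 0.711683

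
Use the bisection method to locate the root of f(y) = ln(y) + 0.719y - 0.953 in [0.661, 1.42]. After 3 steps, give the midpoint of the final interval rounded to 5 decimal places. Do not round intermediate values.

1.18281

f(0.661000) = -0.891742, f(1.420000) = 0.418637 (opposite signs)
step 1: m = 1.040500, f(m) = -0.165179 < 0 → root in [1.040500, 1.420000]
step 2: m = 1.230250, f(m) = 0.138767 > 0 → root in [1.040500, 1.230250]
step 3: m = 1.135375, f(m) = -0.009702 < 0 → root in [1.135375, 1.230250]
Midpoint of [1.135375, 1.230250] = 1.182812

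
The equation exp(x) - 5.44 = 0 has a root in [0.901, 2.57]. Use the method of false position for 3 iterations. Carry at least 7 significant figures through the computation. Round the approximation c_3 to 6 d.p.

1.645773

f(0.901000) = -2.977936, f(2.570000) = 7.625824
step 1: c = 1.369718, f(c) = -1.505758 < 0 → new bracket [1.369718, 2.570000]
step 2: c = 1.567639, f(c) = -0.644685 < 0 → new bracket [1.567639, 2.570000]
step 3: c = 1.645773, f(c) = -0.254982 < 0 → new bracket [1.645773, 2.570000]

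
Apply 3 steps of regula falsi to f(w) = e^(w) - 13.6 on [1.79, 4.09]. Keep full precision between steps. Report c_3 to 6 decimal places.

2.441843

False-position update: c = (a·f(b) − b·f(a))/(f(b) − f(a)); replace the endpoint whose sign matches f(c).
f(1.790000) = -7.610548, f(4.090000) = 46.139892
step 1: c = 2.115658, f(c) = -5.304958 < 0 → new bracket [2.115658, 4.090000]
step 2: c = 2.319251, f(c) = -3.431947 < 0 → new bracket [2.319251, 4.090000]
step 3: c = 2.441843, f(c) = -2.105796 < 0 → new bracket [2.441843, 4.090000]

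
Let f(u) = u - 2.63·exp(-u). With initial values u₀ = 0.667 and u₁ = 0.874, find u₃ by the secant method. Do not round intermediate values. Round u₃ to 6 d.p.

f(u_0) = -0.682837, f(u_1) = -0.223444
u_2 = 0.874000 - (-0.223444)·(0.874000 - 0.667000)/(-0.223444 - (-0.682837)) = 0.974683; f(u_2) = -0.017648
u_3 = 0.974683 - (-0.017648)·(0.974683 - 0.874000)/(-0.017648 - (-0.223444)) = 0.983317; f(u_3) = -0.000483

0.983317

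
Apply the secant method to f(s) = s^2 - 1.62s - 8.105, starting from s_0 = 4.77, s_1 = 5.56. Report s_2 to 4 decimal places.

3.9755

f(s_0) = 6.920500, f(s_1) = 13.801400
s_2 = 5.560000 - (13.801400)·(5.560000 - 4.770000)/(13.801400 - (6.920500)) = 3.975454; f(s_2) = 1.258996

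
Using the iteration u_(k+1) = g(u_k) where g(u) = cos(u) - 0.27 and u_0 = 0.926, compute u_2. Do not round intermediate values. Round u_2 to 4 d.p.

0.6757

u_1 = g(0.926000) = 0.331036
u_2 = g(0.331036) = 0.675706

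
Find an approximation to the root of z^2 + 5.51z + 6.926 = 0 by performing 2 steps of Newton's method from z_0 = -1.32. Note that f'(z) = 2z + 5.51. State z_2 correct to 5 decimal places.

-1.93066

z_0 = -1.320000: f = 1.395200, f' = 2.870000 → z_1 = -1.320000 - (1.395200)/(2.870000) = -1.806132
z_1 = -1.806132: f = 0.236325, f' = 1.897735 → z_2 = -1.806132 - (0.236325)/(1.897735) = -1.930662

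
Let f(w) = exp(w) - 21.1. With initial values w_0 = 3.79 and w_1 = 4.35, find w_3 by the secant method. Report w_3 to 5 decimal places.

Secant update: w_(k+1) = w_k − f(w_k)·(w_k − w_(k-1))/(f(w_k) − f(w_(k-1))).
f(w_0) = 23.156400, f(w_1) = 56.378463
w_2 = 4.350000 - (56.378463)·(4.350000 - 3.790000)/(56.378463 - (23.156400)) = 3.399670; f(w_2) = 8.854199
w_3 = 3.399670 - (8.854199)·(3.399670 - 4.350000)/(8.854199 - (56.378463)) = 3.222614; f(w_3) = 3.993639

3.22261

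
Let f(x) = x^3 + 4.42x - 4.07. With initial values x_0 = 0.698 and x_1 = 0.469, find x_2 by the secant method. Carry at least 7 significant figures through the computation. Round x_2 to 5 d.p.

f(x_0) = -0.644772, f(x_1) = -1.893858
x_2 = 0.469000 - (-1.893858)·(0.469000 - 0.698000)/(-1.893858 - (-0.644772)) = 0.816209; f(x_2) = 0.081397

0.81621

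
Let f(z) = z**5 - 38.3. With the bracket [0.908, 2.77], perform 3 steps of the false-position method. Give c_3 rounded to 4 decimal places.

False-position update: c = (a·f(b) − b·f(a))/(f(b) − f(a)); replace the endpoint whose sign matches f(c).
f(0.908000) = -37.682795, f(2.770000) = 124.779303
step 1: c = 1.339888, f(c) = -33.981411 < 0 → new bracket [1.339888, 2.770000]
step 2: c = 1.645991, f(c) = -26.218033 < 0 → new bracket [1.645991, 2.770000]
step 3: c = 1.841156, f(c) = -17.143077 < 0 → new bracket [1.841156, 2.770000]

1.8412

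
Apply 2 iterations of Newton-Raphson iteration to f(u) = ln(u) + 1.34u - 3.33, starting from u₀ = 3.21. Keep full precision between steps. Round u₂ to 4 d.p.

Newton update: u ← u − f(u)/f'(u).
f'(u) = 1/u + 1.34
u_0 = 3.210000: f = 2.137671, f' = 1.651526 → u_1 = 3.210000 - (2.137671)/(1.651526) = 1.915639
u_1 = 1.915639: f = -0.112992, f' = 1.862019 → u_2 = 1.915639 - (-0.112992)/(1.862019) = 1.976322

1.9763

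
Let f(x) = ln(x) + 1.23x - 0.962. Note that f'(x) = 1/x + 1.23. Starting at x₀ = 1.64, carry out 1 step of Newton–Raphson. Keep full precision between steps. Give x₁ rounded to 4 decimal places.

0.7976

Newton update: x ← x − f(x)/f'(x).
x_0 = 1.640000: f = 1.549896, f' = 1.839756 → x_1 = 1.640000 - (1.549896)/(1.839756) = 0.797553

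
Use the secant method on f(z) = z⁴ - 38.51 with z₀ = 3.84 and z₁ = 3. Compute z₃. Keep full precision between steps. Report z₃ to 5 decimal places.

2.55121

f(z_0) = 178.922719, f(z_1) = 42.490000
z_2 = 3.000000 - (42.490000)·(3.000000 - 3.840000)/(42.490000 - (178.922719)) = 2.738394; f(z_2) = 17.722038
z_3 = 2.738394 - (17.722038)·(2.738394 - 3.000000)/(17.722038 - (42.490000)) = 2.551209; f(z_3) = 3.852765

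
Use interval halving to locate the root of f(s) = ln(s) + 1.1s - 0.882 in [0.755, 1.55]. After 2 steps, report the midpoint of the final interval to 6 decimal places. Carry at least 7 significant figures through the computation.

0.854375

f(0.755000) = -0.332538, f(1.550000) = 1.261255 (opposite signs)
step 1: m = 1.152500, f(m) = 0.527683 > 0 → root in [0.755000, 1.152500]
step 2: m = 0.953750, f(m) = 0.119771 > 0 → root in [0.755000, 0.953750]
Midpoint of [0.755000, 0.953750] = 0.854375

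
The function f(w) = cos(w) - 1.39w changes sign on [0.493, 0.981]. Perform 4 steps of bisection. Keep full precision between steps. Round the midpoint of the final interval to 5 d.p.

0.59975

f(0.493000) = 0.195647, f(0.981000) = -0.807398 (opposite signs)
step 1: m = 0.737000, f(m) = -0.283942 < 0 → root in [0.493000, 0.737000]
step 2: m = 0.615000, f(m) = -0.038077 < 0 → root in [0.493000, 0.615000]
step 3: m = 0.554000, f(m) = 0.080367 > 0 → root in [0.554000, 0.615000]
step 4: m = 0.584500, f(m) = 0.021533 > 0 → root in [0.584500, 0.615000]
Midpoint of [0.584500, 0.615000] = 0.599750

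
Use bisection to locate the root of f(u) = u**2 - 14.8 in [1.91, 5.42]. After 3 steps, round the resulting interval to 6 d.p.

f(1.910000) = -11.151900, f(5.420000) = 14.576400 (opposite signs)
step 1: m = 3.665000, f(m) = -1.367775 < 0 → root in [3.665000, 5.420000]
step 2: m = 4.542500, f(m) = 5.834306 > 0 → root in [3.665000, 4.542500]
step 3: m = 4.103750, f(m) = 2.040764 > 0 → root in [3.665000, 4.103750]

[3.665000, 4.103750]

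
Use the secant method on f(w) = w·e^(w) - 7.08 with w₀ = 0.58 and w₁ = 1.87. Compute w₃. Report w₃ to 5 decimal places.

1.47466

Secant update: w_(k+1) = w_k − f(w_k)·(w_k − w_(k-1))/(f(w_k) − f(w_(k-1))).
f(w_0) = -6.044098, f(w_1) = 5.053114
w_2 = 1.870000 - (5.053114)·(1.870000 - 0.580000)/(5.053114 - (-6.044098)) = 1.282599; f(w_2) = -2.454952
w_3 = 1.282599 - (-2.454952)·(1.282599 - 1.870000)/(-2.454952 - (5.053114)) = 1.474664; f(w_3) = -0.636353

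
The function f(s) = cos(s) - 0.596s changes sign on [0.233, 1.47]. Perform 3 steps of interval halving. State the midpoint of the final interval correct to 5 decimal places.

f(0.233000) = 0.834110, f(1.470000) = -0.775494 (opposite signs)
step 1: m = 0.851500, f(m) = 0.151361 > 0 → root in [0.851500, 1.470000]
step 2: m = 1.160750, f(m) = -0.293155 < 0 → root in [0.851500, 1.160750]
step 3: m = 1.006125, f(m) = -0.064512 < 0 → root in [0.851500, 1.006125]
Midpoint of [0.851500, 1.006125] = 0.928813

0.92881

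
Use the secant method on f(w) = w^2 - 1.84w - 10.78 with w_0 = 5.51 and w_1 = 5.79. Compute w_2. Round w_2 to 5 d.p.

4.51193

f(w_0) = 9.441700, f(w_1) = 12.090500
w_2 = 5.790000 - (12.090500)·(5.790000 - 5.510000)/(12.090500 - (9.441700)) = 4.511934; f(w_2) = 1.275593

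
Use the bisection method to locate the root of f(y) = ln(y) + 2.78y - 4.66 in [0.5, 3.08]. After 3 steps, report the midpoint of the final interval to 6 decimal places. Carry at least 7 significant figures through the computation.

1.628750

f(0.500000) = -3.963147, f(3.080000) = 5.027330 (opposite signs)
step 1: m = 1.790000, f(m) = 0.898416 > 0 → root in [0.500000, 1.790000]
step 2: m = 1.145000, f(m) = -1.341495 < 0 → root in [1.145000, 1.790000]
step 3: m = 1.467500, f(m) = -0.196790 < 0 → root in [1.467500, 1.790000]
Midpoint of [1.467500, 1.790000] = 1.628750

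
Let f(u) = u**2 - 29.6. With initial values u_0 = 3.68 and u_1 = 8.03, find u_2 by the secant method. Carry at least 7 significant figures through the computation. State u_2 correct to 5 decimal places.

5.05127

f(u_0) = -16.057600, f(u_1) = 34.880900
u_2 = 8.030000 - (34.880900)·(8.030000 - 3.680000)/(34.880900 - (-16.057600)) = 5.051272; f(u_2) = -4.084647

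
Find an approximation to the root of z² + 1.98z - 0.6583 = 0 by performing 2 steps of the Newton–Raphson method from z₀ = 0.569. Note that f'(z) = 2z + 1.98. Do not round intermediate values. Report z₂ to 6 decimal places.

0.290239

z_0 = 0.569000: f = 0.792081, f' = 3.118000 → z_1 = 0.569000 - (0.792081)/(3.118000) = 0.314965
z_1 = 0.314965: f = 0.064534, f' = 2.609930 → z_2 = 0.314965 - (0.064534)/(2.609930) = 0.290239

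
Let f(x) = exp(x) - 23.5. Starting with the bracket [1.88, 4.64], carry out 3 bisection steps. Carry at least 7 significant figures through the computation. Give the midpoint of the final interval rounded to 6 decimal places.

3.087500

f(1.880000) = -16.946495, f(4.640000) = 80.044348 (opposite signs)
step 1: m = 3.260000, f(m) = 2.549537 > 0 → root in [1.880000, 3.260000]
step 2: m = 2.570000, f(m) = -10.434176 < 0 → root in [2.570000, 3.260000]
step 3: m = 2.915000, f(m) = -5.051188 < 0 → root in [2.915000, 3.260000]
Midpoint of [2.915000, 3.260000] = 3.087500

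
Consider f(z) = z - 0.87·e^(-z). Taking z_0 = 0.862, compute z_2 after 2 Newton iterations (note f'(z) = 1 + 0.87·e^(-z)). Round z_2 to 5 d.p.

Newton update: z ← z − f(z)/f'(z).
z_0 = 0.862000: f = 0.494585, f' = 1.367415 → z_1 = 0.862000 - (0.494585)/(1.367415) = 0.500307
z_1 = 0.500307: f = -0.027213, f' = 1.527520 → z_2 = 0.500307 - (-0.027213)/(1.527520) = 0.518122

0.51812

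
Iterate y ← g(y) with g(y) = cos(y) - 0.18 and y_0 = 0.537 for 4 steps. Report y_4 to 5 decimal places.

y_1 = g(0.537000) = 0.679247
y_2 = g(0.679247) = 0.598046
y_3 = g(0.598046) = 0.646437
y_4 = g(0.646437) = 0.618235

0.61823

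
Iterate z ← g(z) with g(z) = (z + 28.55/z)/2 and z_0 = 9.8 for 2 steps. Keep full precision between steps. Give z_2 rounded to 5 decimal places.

5.42400

z_1 = g(9.800000) = 6.356633
z_2 = g(6.356633) = 5.424002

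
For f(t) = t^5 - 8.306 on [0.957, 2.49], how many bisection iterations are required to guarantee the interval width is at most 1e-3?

11

Initial width b − a = 2.49 − 0.957 = 1.533000.
After n steps the width is (b−a)/2^n; need (b−a)/2^n ≤ 1e-3.
So n ≥ log₂(1.533000/1e-3) = log₂(1533.0000) ≈ 10.5821.
Hence n = 11.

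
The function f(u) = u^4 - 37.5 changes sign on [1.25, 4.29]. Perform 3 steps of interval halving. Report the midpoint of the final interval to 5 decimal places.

f(1.250000) = -35.058594, f(4.290000) = 301.210897 (opposite signs)
step 1: m = 2.770000, f(m) = 21.373394 > 0 → root in [1.250000, 2.770000]
step 2: m = 2.010000, f(m) = -21.177592 < 0 → root in [2.010000, 2.770000]
step 3: m = 2.390000, f(m) = -4.871914 < 0 → root in [2.390000, 2.770000]
Midpoint of [2.390000, 2.770000] = 2.580000

2.58000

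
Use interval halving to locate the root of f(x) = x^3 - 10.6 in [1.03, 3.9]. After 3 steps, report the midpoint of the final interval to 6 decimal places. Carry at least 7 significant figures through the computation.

2.285625

f(1.030000) = -9.507273, f(3.900000) = 48.719000 (opposite signs)
step 1: m = 2.465000, f(m) = 4.377895 > 0 → root in [1.030000, 2.465000]
step 2: m = 1.747500, f(m) = -5.263561 < 0 → root in [1.747500, 2.465000]
step 3: m = 2.106250, f(m) = -1.256066 < 0 → root in [2.106250, 2.465000]
Midpoint of [2.106250, 2.465000] = 2.285625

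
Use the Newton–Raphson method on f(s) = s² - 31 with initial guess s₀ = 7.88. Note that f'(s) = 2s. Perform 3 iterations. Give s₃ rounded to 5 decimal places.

Newton update: s ← s − f(s)/f'(s).
s_0 = 7.880000: f = 31.094400, f' = 15.760000 → s_1 = 7.880000 - (31.094400)/(15.760000) = 5.907005
s_1 = 5.907005: f = 3.892709, f' = 11.814010 → s_2 = 5.907005 - (3.892709)/(11.814010) = 5.577506
s_2 = 5.577506: f = 0.108570, f' = 11.155011 → s_3 = 5.577506 - (0.108570)/(11.155011) = 5.567773

5.56777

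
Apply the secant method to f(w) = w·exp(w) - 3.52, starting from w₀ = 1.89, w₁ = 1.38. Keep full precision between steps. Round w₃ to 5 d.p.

Secant update: w_(k+1) = w_k − f(w_k)·(w_k − w_(k-1))/(f(w_k) − f(w_(k-1))).
f(w_0) = 8.990607, f(w_1) = 1.965364
w_2 = 1.380000 - (1.965364)·(1.380000 - 1.890000)/(1.965364 - (8.990607)) = 1.237324; f(w_2) = 0.744284
w_3 = 1.237324 - (0.744284)·(1.237324 - 1.380000)/(0.744284 - (1.965364)) = 1.150358; f(w_3) = 0.114355

1.15036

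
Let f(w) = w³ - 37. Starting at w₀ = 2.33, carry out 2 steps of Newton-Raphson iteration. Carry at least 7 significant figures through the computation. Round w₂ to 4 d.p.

f'(w) = 3w²
w_0 = 2.330000: f = -24.350663, f' = 16.286700 → w_1 = 2.330000 - (-24.350663)/(16.286700) = 3.825126
w_1 = 3.825126: f = 18.967656, f' = 43.894759 → w_2 = 3.825126 - (18.967656)/(43.894759) = 3.393009

3.3930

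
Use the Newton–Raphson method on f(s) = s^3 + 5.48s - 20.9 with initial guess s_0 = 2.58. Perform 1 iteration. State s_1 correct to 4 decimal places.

2.1709

f'(s) = 3s^2 + 5.48
s_0 = 2.580000: f = 10.411912, f' = 25.449200 → s_1 = 2.580000 - (10.411912)/(25.449200) = 2.170875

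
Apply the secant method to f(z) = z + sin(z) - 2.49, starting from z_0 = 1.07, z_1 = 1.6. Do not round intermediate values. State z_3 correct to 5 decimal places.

1.49208

f(z_0) = -0.542799, f(z_1) = 0.109574
z_2 = 1.600000 - (0.109574)·(1.600000 - 1.070000)/(0.109574 - (-0.542799)) = 1.510980; f(z_2) = 0.019192
z_3 = 1.510980 - (0.019192)·(1.510980 - 1.600000)/(0.019192 - (0.109574)) = 1.492078; f(z_3) = -0.001019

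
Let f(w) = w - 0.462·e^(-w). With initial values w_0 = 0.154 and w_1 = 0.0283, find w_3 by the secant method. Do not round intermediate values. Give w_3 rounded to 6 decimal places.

0.331311

f(w_0) = -0.242060, f(w_1) = -0.420809
w_2 = 0.028300 - (-0.420809)·(0.028300 - 0.154000)/(-0.420809 - (-0.242060)) = 0.324221; f(w_2) = -0.009846
w_3 = 0.324221 - (-0.009846)·(0.324221 - 0.028300)/(-0.009846 - (-0.420809)) = 0.331311; f(w_3) = -0.000396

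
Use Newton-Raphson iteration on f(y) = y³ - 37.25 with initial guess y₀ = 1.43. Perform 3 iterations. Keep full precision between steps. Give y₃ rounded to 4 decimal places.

f'(y) = 3y²
y_0 = 1.430000: f = -34.325793, f' = 6.134700 → y_1 = 1.430000 - (-34.325793)/(6.134700) = 7.025350
y_1 = 7.025350: f = 309.489946, f' = 148.066623 → y_2 = 7.025350 - (309.489946)/(148.066623) = 4.935143
y_2 = 4.935143: f = 82.948515, f' = 73.066896 → y_3 = 4.935143 - (82.948515)/(73.066896) = 3.799902

3.7999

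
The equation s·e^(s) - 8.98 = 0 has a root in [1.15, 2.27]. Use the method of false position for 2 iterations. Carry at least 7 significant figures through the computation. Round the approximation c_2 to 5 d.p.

1.60529

f(1.150000) = -5.348078, f(2.270000) = 12.992240
step 1: c = 1.476595, f(c) = -2.515453 < 0 → new bracket [1.476595, 2.270000]
step 2: c = 1.605290, f(c) = -0.986771 < 0 → new bracket [1.605290, 2.270000]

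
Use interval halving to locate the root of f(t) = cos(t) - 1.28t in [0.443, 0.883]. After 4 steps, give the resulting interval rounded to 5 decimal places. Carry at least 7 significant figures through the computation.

[0.60800, 0.63550]

f(0.443000) = 0.336430, f(0.883000) = -0.495404 (opposite signs)
step 1: m = 0.663000, f(m) = -0.060491 < 0 → root in [0.443000, 0.663000]
step 2: m = 0.553000, f(m) = 0.143113 > 0 → root in [0.553000, 0.663000]
step 3: m = 0.608000, f(m) = 0.042552 > 0 → root in [0.608000, 0.663000]
step 4: m = 0.635500, f(m) = -0.008665 < 0 → root in [0.608000, 0.635500]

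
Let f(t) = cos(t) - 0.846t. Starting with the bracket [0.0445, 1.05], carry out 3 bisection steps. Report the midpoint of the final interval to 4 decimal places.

0.8615

f(0.044500) = 0.961363, f(1.050000) = -0.390729 (opposite signs)
step 1: m = 0.547250, f(m) = 0.390985 > 0 → root in [0.547250, 1.050000]
step 2: m = 0.798625, f(m) = 0.022056 > 0 → root in [0.798625, 1.050000]
step 3: m = 0.924313, f(m) = -0.179585 < 0 → root in [0.798625, 0.924313]
Midpoint of [0.798625, 0.924313] = 0.861469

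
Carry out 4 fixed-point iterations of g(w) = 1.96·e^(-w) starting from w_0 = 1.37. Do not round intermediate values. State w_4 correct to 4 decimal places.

w_1 = g(1.370000) = 0.498050
w_2 = g(0.498050) = 1.191121
w_3 = g(1.191121) = 0.595606
w_4 = g(0.595606) = 1.080408

1.0804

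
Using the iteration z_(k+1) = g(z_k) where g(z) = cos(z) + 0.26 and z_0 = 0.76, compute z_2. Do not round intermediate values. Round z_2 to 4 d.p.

0.8130

z_1 = g(0.760000) = 0.984836
z_2 = g(0.984836) = 0.813000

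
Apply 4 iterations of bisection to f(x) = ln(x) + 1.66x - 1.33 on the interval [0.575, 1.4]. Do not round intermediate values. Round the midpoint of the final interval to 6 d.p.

f(0.575000) = -0.928885, f(1.400000) = 1.330472 (opposite signs)
step 1: m = 0.987500, f(m) = 0.296671 > 0 → root in [0.575000, 0.987500]
step 2: m = 0.781250, f(m) = -0.279985 < 0 → root in [0.781250, 0.987500]
step 3: m = 0.884375, f(m) = 0.015188 > 0 → root in [0.781250, 0.884375]
step 4: m = 0.832812, f(m) = -0.130478 < 0 → root in [0.832812, 0.884375]
Midpoint of [0.832812, 0.884375] = 0.858594

0.858594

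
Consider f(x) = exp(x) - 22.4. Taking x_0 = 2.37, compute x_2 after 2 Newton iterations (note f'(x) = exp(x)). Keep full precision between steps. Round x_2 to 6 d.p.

x_0 = 2.370000: f = -11.702608, f' = 10.697392 → x_1 = 2.370000 - (-11.702608)/(10.697392) = 3.463968
x_1 = 3.463968: f = 9.543486, f' = 31.943486 → x_2 = 3.463968 - (9.543486)/(31.943486) = 3.165207

3.165207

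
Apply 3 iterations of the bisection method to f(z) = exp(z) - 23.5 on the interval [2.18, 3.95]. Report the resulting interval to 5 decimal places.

[3.06500, 3.28625]

f(2.180000) = -14.653694, f(3.950000) = 28.435367 (opposite signs)
step 1: m = 3.065000, f(m) = -2.065538 < 0 → root in [3.065000, 3.950000]
step 2: m = 3.507500, f(m) = 9.864752 > 0 → root in [3.065000, 3.507500]
step 3: m = 3.286250, f(m) = 3.242391 > 0 → root in [3.065000, 3.286250]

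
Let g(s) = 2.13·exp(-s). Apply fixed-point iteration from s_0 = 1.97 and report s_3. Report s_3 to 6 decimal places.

s_1 = g(1.970000) = 0.297043
s_2 = g(0.297043) = 1.582616
s_3 = g(1.582616) = 0.437581

0.437581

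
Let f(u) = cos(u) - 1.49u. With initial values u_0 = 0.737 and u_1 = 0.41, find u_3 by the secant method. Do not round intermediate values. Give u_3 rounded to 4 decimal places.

0.5665

f(u_0) = -0.357642, f(u_1) = 0.306221
u_2 = 0.410000 - (0.306221)·(0.410000 - 0.737000)/(0.306221 - (-0.357642)) = 0.560836; f(u_2) = 0.011166
u_3 = 0.560836 - (0.011166)·(0.560836 - 0.410000)/(0.011166 - (0.306221)) = 0.566544; f(u_3) = -0.000389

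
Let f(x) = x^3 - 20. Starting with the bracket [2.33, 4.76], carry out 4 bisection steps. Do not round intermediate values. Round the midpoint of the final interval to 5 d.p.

f(2.330000) = -7.350663, f(4.760000) = 87.850176 (opposite signs)
step 1: m = 3.545000, f(m) = 24.550104 > 0 → root in [2.330000, 3.545000]
step 2: m = 2.937500, f(m) = 5.347412 > 0 → root in [2.330000, 2.937500]
step 3: m = 2.633750, f(m) = -1.730627 < 0 → root in [2.633750, 2.937500]
step 4: m = 2.785625, f(m) = 1.615633 > 0 → root in [2.633750, 2.785625]
Midpoint of [2.633750, 2.785625] = 2.709688

2.70969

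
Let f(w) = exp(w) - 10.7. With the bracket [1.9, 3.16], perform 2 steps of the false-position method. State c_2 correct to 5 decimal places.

2.31039

f(1.900000) = -4.014106, f(3.160000) = 12.870596
step 1: c = 2.199548, f(c) = -1.679068 < 0 → new bracket [2.199548, 3.160000]
step 2: c = 2.310386, f(c) = -0.621683 < 0 → new bracket [2.310386, 3.160000]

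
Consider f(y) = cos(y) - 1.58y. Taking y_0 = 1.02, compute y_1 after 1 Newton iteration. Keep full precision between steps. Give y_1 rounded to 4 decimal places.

Newton update: y ← y − f(y)/f'(y).
f'(y) = -sin(y) - 1.58
y_0 = 1.020000: f = -1.088234, f' = -2.432108 → y_1 = 1.020000 - (-1.088234)/(-2.432108) = 0.572555

0.5726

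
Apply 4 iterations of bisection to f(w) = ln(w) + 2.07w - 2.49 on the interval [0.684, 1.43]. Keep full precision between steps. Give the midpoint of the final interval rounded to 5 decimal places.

1.12694

f(0.684000) = -1.453917, f(1.430000) = 0.827774 (opposite signs)
step 1: m = 1.057000, f(m) = -0.246575 < 0 → root in [1.057000, 1.430000]
step 2: m = 1.243500, f(m) = 0.301975 > 0 → root in [1.057000, 1.243500]
step 3: m = 1.150250, f(m) = 0.030997 > 0 → root in [1.057000, 1.150250]
step 4: m = 1.103625, f(m) = -0.106896 < 0 → root in [1.103625, 1.150250]
Midpoint of [1.103625, 1.150250] = 1.126937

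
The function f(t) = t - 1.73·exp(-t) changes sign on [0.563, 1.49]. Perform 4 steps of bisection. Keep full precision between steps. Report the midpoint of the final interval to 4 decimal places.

0.7658

f(0.563000) = -0.422232, f(1.490000) = 1.100105 (opposite signs)
step 1: m = 1.026500, f(m) = 0.406712 > 0 → root in [0.563000, 1.026500]
step 2: m = 0.794750, f(m) = 0.013319 > 0 → root in [0.563000, 0.794750]
step 3: m = 0.678875, f(m) = -0.198559 < 0 → root in [0.678875, 0.794750]
step 4: m = 0.736812, f(m) = -0.091230 < 0 → root in [0.736812, 0.794750]
Midpoint of [0.736812, 0.794750] = 0.765781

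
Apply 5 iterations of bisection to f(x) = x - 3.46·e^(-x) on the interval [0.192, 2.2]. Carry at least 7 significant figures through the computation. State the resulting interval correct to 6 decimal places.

[1.070500, 1.133250]

f(0.192000) = -2.663562, f(2.200000) = 1.816621 (opposite signs)
step 1: m = 1.196000, f(m) = 0.149691 > 0 → root in [0.192000, 1.196000]
step 2: m = 0.694000, f(m) = -1.034525 < 0 → root in [0.694000, 1.196000]
step 3: m = 0.945000, f(m) = -0.399831 < 0 → root in [0.945000, 1.196000]
step 4: m = 1.070500, f(m) = -0.115716 < 0 → root in [1.070500, 1.196000]
step 5: m = 1.133250, f(m) = 0.019182 > 0 → root in [1.070500, 1.133250]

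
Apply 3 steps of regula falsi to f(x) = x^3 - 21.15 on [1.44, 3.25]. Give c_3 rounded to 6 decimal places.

f(1.440000) = -18.164016, f(3.250000) = 13.178125
step 1: c = 2.488967, f(c) = -5.730959 < 0 → new bracket [2.488967, 3.250000]
step 2: c = 2.719621, f(c) = -1.034772 < 0 → new bracket [2.719621, 3.250000]
step 3: c = 2.758235, f(c) = -0.165735 < 0 → new bracket [2.758235, 3.250000]

2.758235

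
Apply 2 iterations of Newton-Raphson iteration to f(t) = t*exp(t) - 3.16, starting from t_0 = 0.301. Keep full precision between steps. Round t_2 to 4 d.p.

Newton update: t ← t − f(t)/f'(t).
f'(t) = (t+1)*exp(t)
t_0 = 0.301000: f = -2.753286, f' = 1.757923 → t_1 = 0.301000 - (-2.753286)/(1.757923) = 1.867215
t_1 = 1.867215: f = 8.921352, f' = 18.551603 → t_2 = 1.867215 - (8.921352)/(18.551603) = 1.386321

1.3863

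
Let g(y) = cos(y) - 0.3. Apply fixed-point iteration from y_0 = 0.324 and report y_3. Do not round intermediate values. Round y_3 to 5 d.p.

y_1 = g(0.324000) = 0.647970
y_2 = g(0.647970) = 0.497311
y_3 = g(0.497311) = 0.578869

0.57887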